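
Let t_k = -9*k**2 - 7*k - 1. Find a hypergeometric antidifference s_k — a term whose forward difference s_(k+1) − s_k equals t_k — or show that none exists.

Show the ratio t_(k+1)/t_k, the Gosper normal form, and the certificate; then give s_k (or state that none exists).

s_k = k*(-3*k**2 + k + 1)

Compute t_(k+1)/t_k: get (9*k**2 + 25*k + 17)/(9*k**2 + 7*k + 1).
So A=1 and B=1, with C=k**2 + 7*k/9 + 1/9.
Need (1)·f(k+1) − (1)·f(k) = k**2 + 7*k/9 + 1/9.
From deg A=0, deg B=0, deg C=2: d=3.
Match coefficients ⇒ f(k) = k*(3*k**2 - k - 1)/9.
Certificate R = B(k−1)f/C = k*(3*k**2 - k - 1)/(9*k**2 + 7*k + 1) gives s_k = k*(-3*k**2 + k + 1).
Δs = -9*k**2 - 7*k - 1, as required.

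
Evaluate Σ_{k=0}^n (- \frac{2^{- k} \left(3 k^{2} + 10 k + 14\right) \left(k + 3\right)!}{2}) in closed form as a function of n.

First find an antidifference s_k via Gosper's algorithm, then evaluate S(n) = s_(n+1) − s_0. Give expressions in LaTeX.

S(n) = 6 - \frac{3 \cdot 2^{- n} n \left(n + 4\right)!}{2} - 2 \cdot 2^{- n} \left(n + 4\right)!

Step 1: r(k) = (k + 4)*(10*k + 3*(k + 1)**2 + 24)/(2*(3*k**2 + 10*k + 14)).
Gosper form: A/B · C(k+1)/C(k) with A=k/2 + 2, B=1, C=k**2 + 10*k/3 + 14/3.
Set up (k/2 + 2)·f(k+1) − (1)·f(k) − (k**2 + 10*k/3 + 14/3) = 0.
d = 1 from the (1,0,2) case.
Solving with deg f ≤ 1: f(k) = 2*(3*k + 1)/3.
So s_k = (B(k−1)f/C)·t_k = (2*(3*k + 1)/(3*k**2 + 10*k + 14))·t_k = -(3*k + 1)*factorial(k + 3)/2**k.
Check: Δs_k = -(3*k**2 + 10*k + 14)*factorial(k + 3)/(2*2**k). ✓
Evaluate: s_(n+1) = -2**(-n - 1)*(3*n + 4)*factorial(n + 4); subtract s_(0) = -6 ⇒ S(n) = 6 - 3*n*factorial(n + 4)/(2*2**n) - 2*factorial(n + 4)/2**n.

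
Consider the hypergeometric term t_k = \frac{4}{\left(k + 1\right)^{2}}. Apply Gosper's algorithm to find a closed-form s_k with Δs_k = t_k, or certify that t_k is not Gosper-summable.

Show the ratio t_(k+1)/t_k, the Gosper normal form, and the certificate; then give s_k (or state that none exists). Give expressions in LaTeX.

not Gosper-summable; s_k does not exist

Step 1: r(k) = (k + 1)**2/(k + 2)**2.
Gosper form: A/B · C(k+1)/C(k) with A=k**2 + 2*k + 1, B=k**2 + 4*k + 4, C=1.
Key eq: (k**2 + 2*k + 1)·f(k+1) = (k**2 + 2*k + 1)·f(k) + (1).
Degrees (2,2,0) ⇒ d ≤ 0.
Generic f = c0 gives residual -1; -1 = 0 cannot hold, so t_k is not Gosper-summable.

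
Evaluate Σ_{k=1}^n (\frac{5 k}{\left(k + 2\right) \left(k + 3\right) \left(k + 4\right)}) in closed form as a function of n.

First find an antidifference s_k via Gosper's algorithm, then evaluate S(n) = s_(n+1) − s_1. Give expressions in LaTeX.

The ratio is (k + 1)*(k + 2)/(k*(k + 5)).
A = k + 2, B = k + 5, C = k.
Solve (k + 2)·f(k+1) − (k + 4)·f(k) = k.
Degrees (1,1,1) ⇒ d ≤ 2.
A polynomial solution: f(k) = k*(k - 1)/6.
Then R = B(k−1)f/C = (k - 1)*(k + 4)/6, so s_k = R(k)·t_k = 5*k*(k - 1)/(6*(k + 2)*(k + 3)).
Δs = 5*k/(k**3 + 9*k**2 + 26*k + 24), as required.
Evaluate: s_(n+1) = 5*n*(n + 1)/(6*(n**2 + 7*n + 12)); subtract s_(1) = 0 ⇒ S(n) = 5*n*(n + 1)/(6*(n**2 + 7*n + 12)).

S(n) = \frac{5 n \left(n + 1\right)}{6 \left(n^{2} + 7 n + 12\right)}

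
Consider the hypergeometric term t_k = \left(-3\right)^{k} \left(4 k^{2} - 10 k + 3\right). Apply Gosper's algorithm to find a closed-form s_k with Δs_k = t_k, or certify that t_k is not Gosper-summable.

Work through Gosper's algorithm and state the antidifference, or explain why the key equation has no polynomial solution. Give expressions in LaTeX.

Ratio r(k) = 3*(-4*k**2 + 2*k + 3)/(4*k**2 - 10*k + 3).
A = -3, B = 1, C = k**2 - 5*k/2 + 3/4.
Need (-3)·f(k+1) − (1)·f(k) = k**2 - 5*k/2 + 3/4.
Bound: deg f ≤ 2.
Coefficient equations give f(k) = -(k - 3)*(k - 1)/4.
Then R = B(k−1)f/C = -(k - 3)*(k - 1)/(4*k**2 - 10*k + 3), so s_k = R(k)·t_k = (-3)**k*(-k**2 + 4*k - 3).
Verify: (-3)**k*(4*k**2 - 10*k + 3) matches t_k.

s_k = \left(-3\right)^{k} \left(- k^{2} + 4 k - 3\right)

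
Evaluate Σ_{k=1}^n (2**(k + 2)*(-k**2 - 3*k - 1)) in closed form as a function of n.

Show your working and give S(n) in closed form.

S(n) = -8*2**n*n**2 - 8*2**n*n - 8*2**n + 8

t_(k+1)/t_k = 2*(k**2 + 5*k + 5)/(k**2 + 3*k + 1).
Gosper form: A/B · C(k+1)/C(k) with A=2, B=1, C=k**2 + 3*k + 1.
Need (2)·f(k+1) − (1)·f(k) = k**2 + 3*k + 1.
d = 2 from the (0,0,2) case.
Solve for f: f(k) = k**2 - k + 1 (degree 2 ≤ 2).
Get s_k = R·t_k = 2**(k + 2)*(-k**2 + k - 1) with R(k) = B(k−1)f(k)/C(k) = (k**2 - k + 1)/(k**2 + 3*k + 1).
s_(k+1) − s_k = 2**(k + 2)*(-k**2 - 3*k - 1) = t_k.
s_(n+1) = 2**(n + 3)*(-n**2 - n - 1) and s_(1) = -8, so S(n) = -8*2**n*n**2 - 8*2**n*n - 8*2**n + 8.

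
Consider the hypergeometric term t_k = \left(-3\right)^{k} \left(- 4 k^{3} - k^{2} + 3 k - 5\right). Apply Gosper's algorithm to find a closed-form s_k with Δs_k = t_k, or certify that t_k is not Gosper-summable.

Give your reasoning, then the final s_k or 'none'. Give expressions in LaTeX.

s_k = \left(-3\right)^{k} \left(k^{3} - 2 k^{2} + 2\right)

r(k) = 3*(-4*k**3 - 13*k**2 - 11*k - 7)/(4*k**3 + k**2 - 3*k + 5) after simplifying.
Factor: A=-3; B=1; C=k**3 + k**2/4 - 3*k/4 + 5/4.
Set up (-3)·f(k+1) − (1)·f(k) − (k**3 + k**2/4 - 3*k/4 + 5/4) = 0.
deg f ≤ 3 (via 0,0,3).
Solve for f: f(k) = -(k**3 - 2*k**2 + 2)/4 (degree 3 ≤ 3).
Certificate R = B(k−1)f/C = -(k**3 - 2*k**2 + 2)/(4*k**3 + k**2 - 3*k + 5) gives s_k = (-3)**k*(k**3 - 2*k**2 + 2).
Δs = (-3)**k*(-4*k**3 - k**2 + 3*k - 5), as required.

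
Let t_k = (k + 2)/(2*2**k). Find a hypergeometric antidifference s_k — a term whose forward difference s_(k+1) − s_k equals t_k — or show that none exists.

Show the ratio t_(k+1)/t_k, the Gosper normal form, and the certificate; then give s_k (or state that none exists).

Step 1: r(k) = (k + 3)/(2*(k + 2)).
Take A(k)=1/2, B(k)=1, C(k)=k + 2.
Solve (1/2)·f(k+1) − (1)·f(k) = k + 2.
Bound: deg f ≤ 1.
Coefficient equations give f(k) = -2*(k + 3).
Then R = B(k−1)f/C = -2*(k + 3)/(k + 2), so s_k = R(k)·t_k = (-k - 3)/2**k.
s_(k+1) − s_k = (k + 2)/(2*2**k) = t_k.

s_k = (-k - 3)/2**k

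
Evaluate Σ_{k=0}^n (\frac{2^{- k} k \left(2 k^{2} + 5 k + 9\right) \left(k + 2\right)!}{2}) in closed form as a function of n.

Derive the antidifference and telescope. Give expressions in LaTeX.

S(n) = \frac{2^{- n} \left(12 \cdot 2^{n} + 2 n^{5} n! + 15 n^{4} n! + 38 n^{3} n! + 33 n^{2} n! - 4 n n! - 12 n!\right)}{2}

The ratio is (k + 1)*(k + 3)*(5*k + 2*(k + 1)**2 + 14)/(2*k*(2*k**2 + 5*k + 9)).
A = k/2 + 3/2, B = 1, C = k**3 + 5*k**2/2 + 9*k/2.
Solve (k/2 + 3/2)·f(k+1) − (1)·f(k) = k**3 + 5*k**2/2 + 9*k/2.
Bound: deg f ≤ 2.
A polynomial solution: f(k) = (k + 1)*(2*k - 3).
R(k) = B(k−1)·f(k)/C(k) = 2*(k + 1)*(2*k - 3)/(k*(2*k**2 + 5*k + 9)); s_k = R·t_k = (k + 1)*(2*k - 3)*factorial(k + 2)/2**k.
Δs = k*(2*k**2 + 5*k + 9)*factorial(k + 2)/(2*2**k), as required.
Evaluate: s_(n+1) = 2**(-n - 1)*(n + 2)*(2*n - 1)*factorial(n + 3); subtract s_(0) = -6 ⇒ S(n) = (12*2**n + 2*n**5*factorial(n) + 15*n**4*factorial(n) + 38*n**3*factorial(n) + 33*n**2*factorial(n) - 4*n*factorial(n) - 12*factorial(n))/(2*2**n).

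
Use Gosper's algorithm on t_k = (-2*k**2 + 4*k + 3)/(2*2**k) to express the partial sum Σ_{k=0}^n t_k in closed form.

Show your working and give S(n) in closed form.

t_(k+1)/t_k = (2*k**2 - 5)/(2*(2*k**2 - 4*k - 3)).
Take A(k)=1/2, B(k)=1, C(k)=k**2 - 2*k - 3/2.
f must satisfy (1/2)·f(k+1) − (1)·f(k) = k**2 - 2*k - 3/2.
deg f ≤ 2 (via 0,0,2).
Solving with deg f ≤ 2: f(k) = 1 - 2*k**2.
R(k) = B(k−1)·f(k)/C(k) = -2*(2*k**2 - 1)/(2*k**2 - 4*k - 3); s_k = R·t_k = (2*k**2 - 1)/2**k.
Δs = (-2*k**2 + 4*k + 3)/(2*2**k), as required.
Telescope: S(n) = s_(n+1) − s_(0) = 2**(-n - 1)*(2*n**2 + 4*n + 1) − (-1) = 2**(-n - 1)*(2**(n + 1) + 2*n**2 + 4*n + 1).

S(n) = 2**(-n - 1)*(2**(n + 1) + 2*n**2 + 4*n + 1)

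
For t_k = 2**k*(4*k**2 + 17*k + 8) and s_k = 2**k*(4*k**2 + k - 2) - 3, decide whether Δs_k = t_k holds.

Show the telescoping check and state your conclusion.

valid (s_(k+1) − s_k reduces to t_k)

s_(k+1) = 2**(k + 1)*(k + 4*(k + 1)**2 - 1) - 3
s_(k+1) − s_k = 2**k*(4*k**2 + 17*k + 8)
(s_(k+1) − s_k) − t_k = 0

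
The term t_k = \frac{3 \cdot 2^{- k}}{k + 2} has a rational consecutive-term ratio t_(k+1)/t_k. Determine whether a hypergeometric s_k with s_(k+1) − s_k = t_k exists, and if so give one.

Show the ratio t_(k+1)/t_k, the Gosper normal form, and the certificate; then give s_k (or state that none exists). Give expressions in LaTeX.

Ratio r(k) = (k + 2)/(2*(k + 3)).
Gosper form: A/B · C(k+1)/C(k) with A=k/2 + 1, B=k + 3, C=1.
Solve (k/2 + 1)·f(k+1) − (k + 2)·f(k) = 1.
Bound: deg f ≤ -1.
deg f ≤ -1 is impossible — no certificate.

not Gosper-summable; s_k does not exist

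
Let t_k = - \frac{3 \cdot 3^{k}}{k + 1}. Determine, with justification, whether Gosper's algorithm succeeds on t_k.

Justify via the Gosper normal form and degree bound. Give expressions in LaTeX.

Step 1: r(k) = 3*(k + 1)/(k + 2).
Factor: A=3*k + 3; B=k + 2; C=1.
f must satisfy (3*k + 3)·f(k+1) − (k + 1)·f(k) = 1.
deg f ≤ -1 (via 1,1,0).
deg f ≤ -1 is impossible — no certificate.

No — negative degree bound, so no certificate f.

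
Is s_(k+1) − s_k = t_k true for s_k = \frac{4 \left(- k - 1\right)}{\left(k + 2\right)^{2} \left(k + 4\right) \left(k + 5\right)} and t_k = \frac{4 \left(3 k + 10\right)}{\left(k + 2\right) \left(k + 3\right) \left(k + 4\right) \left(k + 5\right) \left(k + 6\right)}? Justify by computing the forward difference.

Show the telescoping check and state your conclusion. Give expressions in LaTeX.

s_(k+1) = 4*(-k - 2)/((k + 3)**2*(k + 5)*(k + 6))
s_(k+1) − s_k = 4*((k + 1)*(k + 3)**2*(k + 6) - (k + 2)**3*(k + 4))/((k + 2)**2*(k + 3)**2*(k + 4)*(k + 5)*(k + 6))
(s_(k+1) − s_k) − t_k = 4*(-4*k**2 - 25*k - 38)/(k**7 + 25*k**6 + 261*k**5 + 1475*k**4 + 4874*k**3 + 9420*k**2 + 9864*k + 4320)

Invalid: residual \frac{4 \left(- 4 k^{2} - 25 k - 38\right)}{k^{7} + 25 k^{6} + 261 k^{5} + 1475 k^{4} + 4874 k^{3} + 9420 k^{2} + 9864 k + 4320} ≠ 0.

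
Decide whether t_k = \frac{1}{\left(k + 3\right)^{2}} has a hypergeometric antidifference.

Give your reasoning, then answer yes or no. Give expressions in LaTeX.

No. Not Gosper-summable.

Compute t_(k+1)/t_k: get (k + 3)**2/(k + 4)**2.
Take A(k)=k**2 + 6*k + 9, B(k)=k**2 + 8*k + 16, C(k)=1.
Key eq: (k**2 + 6*k + 9)·f(k+1) = (k**2 + 6*k + 9)·f(k) + (1).
d = 0 from the (2,2,0) case.
Write f(k) = c0. Then LHS − RHS = -1, requiring -1 = 0: contradictory. No certificate.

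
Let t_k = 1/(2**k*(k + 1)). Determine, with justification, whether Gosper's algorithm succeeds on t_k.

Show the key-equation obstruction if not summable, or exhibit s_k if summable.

r(k) = (k + 1)/(2*(k + 2)) after simplifying.
Normal form (A,B,C) = (k/2 + 1/2, k + 2, 1).
Need (k/2 + 1/2)·f(k+1) − (k + 1)·f(k) = 1.
Bound: deg f ≤ -1.
Negative degree bound (-1): no f exists, t_k not Gosper-summable.

No — negative degree bound, so no certificate f.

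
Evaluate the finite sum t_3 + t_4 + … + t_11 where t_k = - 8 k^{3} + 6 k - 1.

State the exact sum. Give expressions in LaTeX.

The ratio is (-6*k + 8*(k + 1)**3 - 5)/(8*k**3 - 6*k + 1).
So A=1 and B=1, with C=k**3 - 3*k/4 + 1/8.
Need (1)·f(k+1) − (1)·f(k) = k**3 - 3*k/4 + 1/8.
d = 4 from the (0,0,3) case.
Solving with deg f ≤ 4: f(k) = k*(2*k**3 - 4*k**2 - k + 4)/8.
So s_k = (B(k−1)f/C)·t_k = (k*(2*k**3 - 4*k**2 - k + 4)/(8*k**3 - 6*k + 1))·t_k = k*(-2*k**3 + 4*k**2 + k - 4).
Verify: -8*k**3 + 6*k - 1 matches t_k.
Telescoping: Σ = s_(12) − s_(3) = -34464 − (-57) = -34407.

Σ = -34407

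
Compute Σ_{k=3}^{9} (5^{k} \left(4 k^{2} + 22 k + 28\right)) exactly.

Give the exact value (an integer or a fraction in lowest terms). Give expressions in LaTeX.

The ratio is 5*(2*k**2 + 15*k + 27)/(2*k**2 + 11*k + 14).
Take A(k)=5, B(k)=1, C(k)=k**2 + 11*k/2 + 7.
Set up (5)·f(k+1) − (1)·f(k) − (k**2 + 11*k/2 + 7) = 0.
Bound: deg f ≤ 2.
Match coefficients ⇒ f(k) = (k + 1)*(k + 2)/4.
So s_k = (B(k−1)f/C)·t_k = ((k + 1)/(2*(2*k + 7)))·t_k = 5**k*(k**2 + 3*k + 2).
Δs = 5**k*(4*k**2 + 22*k + 28), as required.
Sum = s_(10) − s_(3); s_(10) = 1289062500, s_(3) = 2500 ⇒ 1289060000.

Σ = 1289060000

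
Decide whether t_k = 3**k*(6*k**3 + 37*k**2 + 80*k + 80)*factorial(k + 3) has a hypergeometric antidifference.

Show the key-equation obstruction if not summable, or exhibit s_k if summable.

Yes. s_k = 3**k*(2*k**2 + k + 4)*factorial(k + 3).

Compute t_(k+1)/t_k: get 3*(6*k**4 + 79*k**3 + 392*k**2 + 891*k + 812)/(6*k**3 + 37*k**2 + 80*k + 80).
Normal form (A,B,C) = (3*k + 12, 1, k**3 + 37*k**2/6 + 40*k/3 + 40/3).
f must satisfy (3*k + 12)·f(k+1) − (1)·f(k) = k**3 + 37*k**2/6 + 40*k/3 + 40/3.
Degrees (1,0,3) ⇒ d ≤ 2.
A polynomial solution: f(k) = (2*k**2 + k + 4)/6.
So s_k = (B(k−1)f/C)·t_k = ((2*k**2 + k + 4)/(6*k**3 + 37*k**2 + 80*k + 80))·t_k = 3**k*(2*k**2 + k + 4)*factorial(k + 3).
Δs = 3**k*(6*k**3 + 37*k**2 + 80*k + 80)*factorial(k + 3), as required.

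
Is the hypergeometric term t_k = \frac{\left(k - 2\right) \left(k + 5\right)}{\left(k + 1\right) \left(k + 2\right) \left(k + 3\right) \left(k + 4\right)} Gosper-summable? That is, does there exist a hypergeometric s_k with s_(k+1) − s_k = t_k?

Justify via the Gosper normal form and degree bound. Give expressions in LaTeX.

Yes. s_k = \frac{k \left(- k^{2} - 9 k - 20\right)}{3 \left(k^{3} + 6 k^{2} + 11 k + 6\right)}.

The ratio is (k - 1)*(k + 1)*(k + 6)/((k - 2)*(k + 5)**2).
Normal form (A,B,C) = (k + 1, k + 5, k**2 + 3*k - 10).
Need (k + 1)·f(k+1) − (k + 4)·f(k) = k**2 + 3*k - 10.
deg f ≤ 3 (via 1,1,2).
Coefficient equations give f(k) = -k*(k + 4)*(k + 5)/3.
Then R = B(k−1)f/C = -k*(k + 4)**2/(3*(k - 2)), so s_k = R(k)·t_k = k*(-k**2 - 9*k - 20)/(3*(k**3 + 6*k**2 + 11*k + 6)).
Check: Δs_k = (k**2 + 3*k - 10)/(k**4 + 10*k**3 + 35*k**2 + 50*k + 24). ✓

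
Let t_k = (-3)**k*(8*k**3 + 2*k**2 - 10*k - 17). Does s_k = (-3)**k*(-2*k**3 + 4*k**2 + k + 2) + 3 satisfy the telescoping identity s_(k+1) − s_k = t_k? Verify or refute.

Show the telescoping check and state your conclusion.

valid (s_(k+1) − s_k reduces to t_k)

s_(k+1) = -3*(-3)**k*(k - 2*(k + 1)**3 + 4*(k + 1)**2 + 3) + 3
s_(k+1) − s_k = (-3)**k*(8*k**3 + 2*k**2 - 10*k - 17)
(s_(k+1) − s_k) − t_k = 0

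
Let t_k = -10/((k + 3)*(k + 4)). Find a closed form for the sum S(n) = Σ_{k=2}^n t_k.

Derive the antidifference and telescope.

S(n) = 2*(1 - n)/(n + 4)

Step 1: r(k) = (k + 3)/(k + 5).
Normal form (A,B,C) = (k + 3, k + 5, 1).
Set up (k + 3)·f(k+1) − (k + 4)·f(k) − (1) = 0.
deg f ≤ 1 (via 1,1,0).
Solve for f: f(k) = k/3 (degree 1 ≤ 1).
R(k) = B(k−1)·f(k)/C(k) = k*(k + 4)/3; s_k = R·t_k = -10*k/(3*k + 9).
s_(k+1) − s_k = -10/(k**2 + 7*k + 12) = t_k.
Evaluate: s_(n+1) = 10*(-n - 1)/(3*(n + 4)); subtract s_(2) = -4/3 ⇒ S(n) = 2*(1 - n)/(n + 4).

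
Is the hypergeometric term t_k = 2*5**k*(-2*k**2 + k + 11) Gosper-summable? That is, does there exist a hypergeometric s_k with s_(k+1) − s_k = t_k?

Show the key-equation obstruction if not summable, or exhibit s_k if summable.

Compute t_(k+1)/t_k: get 5*(2*k**2 + 3*k - 10)/(2*k**2 - k - 11).
Normal form (A,B,C) = (5, 1, k**2 - k/2 - 11/2).
Solve (5)·f(k+1) − (1)·f(k) = k**2 - k/2 - 11/2.
From deg A=0, deg B=0, deg C=2: d=2.
Solve for f: f(k) = (k**2 - 3*k - 3)/4 (degree 2 ≤ 2).
So s_k = (B(k−1)f/C)·t_k = ((k**2 - 3*k - 3)/(2*(2*k**2 - k - 11)))·t_k = 5**k*(-k**2 + 3*k + 3).
s_(k+1) − s_k = 2*5**k*(-2*k**2 + k + 11) = t_k.

Yes. s_k = 5**k*(-k**2 + 3*k + 3).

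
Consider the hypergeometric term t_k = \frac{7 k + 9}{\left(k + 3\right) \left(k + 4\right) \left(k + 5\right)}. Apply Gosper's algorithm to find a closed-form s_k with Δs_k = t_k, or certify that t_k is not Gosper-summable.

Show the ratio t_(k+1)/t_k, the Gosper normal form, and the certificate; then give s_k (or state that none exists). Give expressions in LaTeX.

r(k) = (k + 3)*(7*k + 16)/((k + 6)*(7*k + 9)) after simplifying.
A = k + 3, B = k + 6, C = k + 9/7.
Solve (k + 3)·f(k+1) − (k + 5)·f(k) = k + 9/7.
d = 2 from the (1,1,1) case.
Solve for f: f(k) = k*(5*k + 7)/28 (degree 2 ≤ 2).
Certificate R = B(k−1)f/C = k*(k + 5)*(5*k + 7)/(4*(7*k + 9)) gives s_k = k*(5*k + 7)/(4*(k + 3)*(k + 4)).
Check: Δs_k = (7*k + 9)/(k**3 + 12*k**2 + 47*k + 60). ✓

s_k = \frac{k \left(5 k + 7\right)}{4 \left(k + 3\right) \left(k + 4\right)}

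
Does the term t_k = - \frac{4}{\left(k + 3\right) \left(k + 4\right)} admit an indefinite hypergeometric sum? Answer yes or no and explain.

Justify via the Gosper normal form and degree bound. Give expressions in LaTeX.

Ratio r(k) = (k + 3)/(k + 5).
A = k + 3, B = k + 5, C = 1.
Set up (k + 3)·f(k+1) − (k + 4)·f(k) − (1) = 0.
d = 1 from the (1,1,0) case.
Solving with deg f ≤ 1: f(k) = k/3.
Get s_k = R·t_k = -4*k/(3*k + 9) with R(k) = B(k−1)f(k)/C(k) = k*(k + 4)/3.
Check: Δs_k = -4/(k**2 + 7*k + 12). ✓

Yes. s_k = - \frac{4 k}{3 k + 9}.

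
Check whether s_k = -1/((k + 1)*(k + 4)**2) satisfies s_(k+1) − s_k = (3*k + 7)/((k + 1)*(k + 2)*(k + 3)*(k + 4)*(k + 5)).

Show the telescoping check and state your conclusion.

Invalid: residual 2*(-2*k**2 - 13*k - 19)/(k**7 + 24*k**6 + 240*k**5 + 1290*k**4 + 3999*k**3 + 7086*k**2 + 6560*k + 2400) ≠ 0.

s_(k+1) = -1/((k + 2)*(k + 5)**2)
s_(k+1) − s_k = -1/((k + 2)*(k + 5)**2) + 1/((k + 1)*(k + 4)**2)
(s_(k+1) − s_k) − t_k = 2*(-2*k**2 - 13*k - 19)/(k**7 + 24*k**6 + 240*k**5 + 1290*k**4 + 3999*k**3 + 7086*k**2 + 6560*k + 2400)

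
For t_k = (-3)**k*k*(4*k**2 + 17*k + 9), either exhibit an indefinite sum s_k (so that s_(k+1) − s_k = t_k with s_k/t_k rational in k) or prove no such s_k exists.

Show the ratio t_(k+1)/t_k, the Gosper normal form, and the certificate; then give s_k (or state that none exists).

t_(k+1)/t_k = 3*(-4*k**3 - 29*k**2 - 55*k - 30)/(k*(4*k**2 + 17*k + 9)).
Take A(k)=-3, B(k)=1, C(k)=k**3 + 17*k**2/4 + 9*k/4.
f must satisfy (-3)·f(k+1) − (1)·f(k) = k**3 + 17*k**2/4 + 9*k/4.
Degrees (0,0,3) ⇒ d ≤ 3.
Solve for f: f(k) = -k*(k - 1)*(k + 3)/4 (degree 3 ≤ 3).
Certificate R = B(k−1)f/C = -(k - 1)*(k + 3)/(4*k**2 + 17*k + 9) gives s_k = (-3)**k*k*(-k**2 - 2*k + 3).
Verify: (-3)**k*k*(4*k**2 + 17*k + 9) matches t_k.

s_k = (-3)**k*k*(-k**2 - 2*k + 3)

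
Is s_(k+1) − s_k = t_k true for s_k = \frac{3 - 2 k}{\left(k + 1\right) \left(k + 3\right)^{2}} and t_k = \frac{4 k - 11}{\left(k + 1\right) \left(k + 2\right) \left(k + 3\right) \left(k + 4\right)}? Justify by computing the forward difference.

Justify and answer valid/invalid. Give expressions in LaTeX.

s_(k+1) = (1 - 2*k)/((k + 2)*(k + 4)**2)
s_(k+1) − s_k = ((1 - 2*k)*(k + 1)*(k + 3)**2 + (k + 2)*(k + 4)**2*(2*k - 3))/((k + 1)*(k + 2)*(k + 3)**2*(k + 4)**2)
(s_(k+1) − s_k) − t_k = 3*(-2*k**2 - 2*k + 15)/(k**6 + 17*k**5 + 117*k**4 + 415*k**3 + 794*k**2 + 768*k + 288)

Invalid: residual \frac{3 \left(- 2 k^{2} - 2 k + 15\right)}{k^{6} + 17 k^{5} + 117 k^{4} + 415 k^{3} + 794 k^{2} + 768 k + 288} ≠ 0.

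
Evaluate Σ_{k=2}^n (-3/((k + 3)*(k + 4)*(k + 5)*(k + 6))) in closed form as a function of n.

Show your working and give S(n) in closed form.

Step 1: r(k) = (k + 3)/(k + 7).
A = k + 3, B = k + 7, C = 1.
Set up (k + 3)·f(k+1) − (k + 6)·f(k) − (1) = 0.
From deg A=1, deg B=1, deg C=0: d=3.
A polynomial solution: f(k) = k*(k**2 + 12*k + 47)/180.
So s_k = (B(k−1)f/C)·t_k = (k*(k + 6)*(k**2 + 12*k + 47)/180)·t_k = k*(-k**2 - 12*k - 47)/(60*(k + 3)*(k + 4)*(k + 5)).
s_(k+1) − s_k = -3/(k**4 + 18*k**3 + 119*k**2 + 342*k + 360) = t_k.
Telescope: S(n) = s_(n+1) − s_(2) = (-n**3 - 15*n**2 - 74*n - 60)/(60*(n**3 + 15*n**2 + 74*n + 120)) − (-1/84) = (-n**3 - 15*n**2 - 74*n + 90)/(210*(n**3 + 15*n**2 + 74*n + 120)).

S(n) = (-n**3 - 15*n**2 - 74*n + 90)/(210*(n**3 + 15*n**2 + 74*n + 120))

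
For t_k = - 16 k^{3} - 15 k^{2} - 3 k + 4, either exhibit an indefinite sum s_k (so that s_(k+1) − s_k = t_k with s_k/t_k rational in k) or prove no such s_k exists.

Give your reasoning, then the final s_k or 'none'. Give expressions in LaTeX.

s_k = k \left(- 4 k^{3} + 3 k^{2} + 2 k + 3\right)

Step 1: r(k) = (16*k**3 + 63*k**2 + 81*k + 30)/(16*k**3 + 15*k**2 + 3*k - 4).
Take A(k)=1, B(k)=1, C(k)=k**3 + 15*k**2/16 + 3*k/16 - 1/4.
Solve (1)·f(k+1) − (1)·f(k) = k**3 + 15*k**2/16 + 3*k/16 - 1/4.
From deg A=0, deg B=0, deg C=3: d=4.
Match coefficients ⇒ f(k) = k*(4*k**3 - 3*k**2 - 2*k - 3)/16.
Then R = B(k−1)f/C = k*(4*k**3 - 3*k**2 - 2*k - 3)/(16*k**3 + 15*k**2 + 3*k - 4), so s_k = R(k)·t_k = k*(-4*k**3 + 3*k**2 + 2*k + 3).
Check: Δs_k = -16*k**3 - 15*k**2 - 3*k + 4. ✓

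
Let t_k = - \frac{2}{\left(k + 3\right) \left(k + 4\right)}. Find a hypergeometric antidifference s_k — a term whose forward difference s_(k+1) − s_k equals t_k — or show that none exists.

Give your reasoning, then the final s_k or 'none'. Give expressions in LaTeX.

r(k) = (k + 3)/(k + 5) after simplifying.
So A=k + 3 and B=k + 5, with C=1.
Set up (k + 3)·f(k+1) − (k + 4)·f(k) − (1) = 0.
From deg A=1, deg B=1, deg C=0: d=1.
A polynomial solution: f(k) = k/3.
R(k) = B(k−1)·f(k)/C(k) = k*(k + 4)/3; s_k = R·t_k = -2*k/(3*k + 9).
Δs = -2/(k**2 + 7*k + 12), as required.

s_k = - \frac{2 k}{3 k + 9}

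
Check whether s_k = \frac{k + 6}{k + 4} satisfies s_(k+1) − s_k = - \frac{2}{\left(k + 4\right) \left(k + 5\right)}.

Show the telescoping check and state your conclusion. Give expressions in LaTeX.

valid (s_(k+1) − s_k reduces to t_k)

s_(k+1) = (k + 7)/(k + 5)
s_(k+1) − s_k = -2/(k**2 + 9*k + 20)
(s_(k+1) − s_k) − t_k = 0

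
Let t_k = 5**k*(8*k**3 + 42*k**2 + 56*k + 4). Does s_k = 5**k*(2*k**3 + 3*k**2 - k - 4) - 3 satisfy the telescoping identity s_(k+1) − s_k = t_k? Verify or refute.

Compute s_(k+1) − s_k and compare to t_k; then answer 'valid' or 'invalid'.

s_(k+1) = 5**(k + 1)*(-k + 2*(k + 1)**3 + 3*(k + 1)**2 - 5) - 3
s_(k+1) − s_k = 5**k*(8*k**3 + 42*k**2 + 56*k + 4)
(s_(k+1) − s_k) − t_k = 0

Valid — Δs_k = t_k.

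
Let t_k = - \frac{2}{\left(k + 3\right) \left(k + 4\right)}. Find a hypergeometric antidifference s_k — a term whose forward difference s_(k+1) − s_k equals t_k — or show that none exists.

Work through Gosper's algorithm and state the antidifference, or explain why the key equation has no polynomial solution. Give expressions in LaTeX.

r(k) = (k + 3)/(k + 5) after simplifying.
So A=k + 3 and B=k + 5, with C=1.
Solve (k + 3)·f(k+1) − (k + 4)·f(k) = 1.
From deg A=1, deg B=1, deg C=0: d=1.
Match coefficients ⇒ f(k) = k/3.
Certificate R = B(k−1)f/C = k*(k + 4)/3 gives s_k = -2*k/(3*k + 9).
Δs = -2/(k**2 + 7*k + 12), as required.

s_k = - \frac{2 k}{3 k + 9}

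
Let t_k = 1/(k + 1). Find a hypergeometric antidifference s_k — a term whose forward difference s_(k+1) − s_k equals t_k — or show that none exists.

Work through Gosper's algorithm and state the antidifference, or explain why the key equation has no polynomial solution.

none — t_k is not Gosper-summable

Ratio r(k) = (k + 1)/(k + 2).
Gosper form: A/B · C(k+1)/C(k) with A=k + 1, B=k + 2, C=1.
Set up (k + 1)·f(k+1) − (k + 1)·f(k) − (1) = 0.
Bound: deg f ≤ 0.
f = c0 ⇒ A·f(k+1) − B(k−1)·f(k) − C = -1. The system {-1 = 0} is inconsistent; no antidifference.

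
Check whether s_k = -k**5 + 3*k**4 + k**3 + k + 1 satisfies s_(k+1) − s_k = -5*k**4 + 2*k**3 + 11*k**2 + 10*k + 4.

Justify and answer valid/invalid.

valid (s_(k+1) − s_k reduces to t_k)

s_(k+1) = k - (k + 1)**5 + 3*(k + 1)**4 + (k + 1)**3 + 2
s_(k+1) − s_k = -5*k**4 + 2*k**3 + 11*k**2 + 10*k + 4
(s_(k+1) − s_k) − t_k = 0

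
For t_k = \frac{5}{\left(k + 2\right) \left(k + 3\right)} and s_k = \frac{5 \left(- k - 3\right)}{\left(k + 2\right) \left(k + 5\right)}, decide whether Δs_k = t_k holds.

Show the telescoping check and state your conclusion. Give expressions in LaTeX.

s_(k+1) = 5*(-k - 4)/((k + 3)*(k + 6))
s_(k+1) − s_k = 5*(k**2 + 7*k + 14)/(k**4 + 16*k**3 + 91*k**2 + 216*k + 180)
(s_(k+1) − s_k) − t_k = 20*(-k - 4)/(k**4 + 16*k**3 + 91*k**2 + 216*k + 180)

Invalid: residual \frac{20 \left(- k - 4\right)}{k^{4} + 16 k^{3} + 91 k^{2} + 216 k + 180} ≠ 0.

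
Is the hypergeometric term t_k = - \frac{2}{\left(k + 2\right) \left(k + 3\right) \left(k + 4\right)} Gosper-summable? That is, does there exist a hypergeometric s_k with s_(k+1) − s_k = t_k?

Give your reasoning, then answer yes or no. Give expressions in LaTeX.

Ratio r(k) = (k + 2)/(k + 5).
A = k + 2, B = k + 5, C = 1.
f must satisfy (k + 2)·f(k+1) − (k + 4)·f(k) = 1.
deg f ≤ 2 (via 1,1,0).
Solving with deg f ≤ 2: f(k) = k*(k + 5)/12.
R(k) = B(k−1)·f(k)/C(k) = k*(k + 4)*(k + 5)/12; s_k = R·t_k = k*(-k - 5)/(6*(k + 2)*(k + 3)).
Verify: -2/(k**3 + 9*k**2 + 26*k + 24) matches t_k.

Yes. s_k = \frac{k \left(- k - 5\right)}{6 \left(k + 2\right) \left(k + 3\right)}.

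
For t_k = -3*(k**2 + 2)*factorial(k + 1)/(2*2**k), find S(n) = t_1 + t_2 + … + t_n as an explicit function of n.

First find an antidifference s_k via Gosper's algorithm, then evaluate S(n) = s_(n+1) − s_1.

Compute t_(k+1)/t_k: get (k + 2)*((k + 1)**2 + 2)/(2*(k**2 + 2)).
A = k/2 + 1, B = 1, C = k**2 + 2.
Key eq: (k/2 + 1)·f(k+1) = (1)·f(k) + (k**2 + 2).
deg f ≤ 1 (via 1,0,2).
Coefficient equations give f(k) = 2*(k - 1).
So s_k = (B(k−1)f/C)·t_k = (2*(k - 1)/(k**2 + 2))·t_k = -3*(k - 1)*factorial(k + 1)/2**k.
Δs = -3*(k**2 + 2)*factorial(k + 1)/(2*2**k), as required.
Telescope: S(n) = s_(n+1) − s_(1) = -3*2**(-n - 1)*n*factorial(n + 2) − (0) = -3*2**(-n - 1)*n*factorial(n + 2).

S(n) = -3*2**(-n - 1)*n*factorial(n + 2)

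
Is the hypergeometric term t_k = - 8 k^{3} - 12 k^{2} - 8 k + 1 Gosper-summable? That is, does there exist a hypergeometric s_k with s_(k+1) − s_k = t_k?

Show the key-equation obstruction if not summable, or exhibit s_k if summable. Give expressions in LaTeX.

Yes. s_k = k \left(3 - 2 k^{3}\right).

t_(k+1)/t_k = (8*k**3 + 36*k**2 + 56*k + 27)/(8*k**3 + 12*k**2 + 8*k - 1).
Gosper form: A/B · C(k+1)/C(k) with A=1, B=1, C=k**3 + 3*k**2/2 + k - 1/8.
f must satisfy (1)·f(k+1) − (1)·f(k) = k**3 + 3*k**2/2 + k - 1/8.
deg f ≤ 4 (via 0,0,3).
Coefficient equations give f(k) = k*(2*k**3 - 3)/8.
R(k) = B(k−1)·f(k)/C(k) = k*(2*k**3 - 3)/(8*k**3 + 12*k**2 + 8*k - 1); s_k = R·t_k = k*(3 - 2*k**3).
Check: Δs_k = -8*k**3 - 12*k**2 - 8*k + 1. ✓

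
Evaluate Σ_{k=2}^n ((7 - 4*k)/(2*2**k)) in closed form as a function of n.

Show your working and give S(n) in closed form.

S(n) = 2**(-n - 2)*(-5*2**n + 8*n + 2)

Step 1: r(k) = (4*k - 3)/(2*(4*k - 7)).
Gosper form: A/B · C(k+1)/C(k) with A=1/2, B=1, C=k - 7/4.
Key eq: (1/2)·f(k+1) = (1)·f(k) + (k - 7/4).
From deg A=0, deg B=0, deg C=1: d=1.
Match coefficients ⇒ f(k) = -(4*k - 3)/2.
Certificate R = B(k−1)f/C = -2*(4*k - 3)/(4*k - 7) gives s_k = (4*k - 3)/2**k.
Check: Δs_k = (7 - 4*k)/(2*2**k). ✓
Σ_(k=2)^n t_k = s_(n+1) − s_(2) = (2**(-n - 1)*(4*n + 1)) − (5/4), i.e. 2**(-n - 2)*(-5*2**n + 8*n + 2).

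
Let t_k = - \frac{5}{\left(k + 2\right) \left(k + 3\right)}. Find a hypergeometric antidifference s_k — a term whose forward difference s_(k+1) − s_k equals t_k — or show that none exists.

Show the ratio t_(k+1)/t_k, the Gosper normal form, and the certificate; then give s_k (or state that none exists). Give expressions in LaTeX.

s_k = - \frac{5 k}{2 k + 4}

r(k) = (k + 2)/(k + 4) after simplifying.
Gosper form: A/B · C(k+1)/C(k) with A=k + 2, B=k + 4, C=1.
Solve (k + 2)·f(k+1) − (k + 3)·f(k) = 1.
From deg A=1, deg B=1, deg C=0: d=1.
Solve for f: f(k) = k/2 (degree 1 ≤ 1).
Certificate R = B(k−1)f/C = k*(k + 3)/2 gives s_k = -5*k/(2*k + 4).
Check: Δs_k = -5/(k**2 + 5*k + 6). ✓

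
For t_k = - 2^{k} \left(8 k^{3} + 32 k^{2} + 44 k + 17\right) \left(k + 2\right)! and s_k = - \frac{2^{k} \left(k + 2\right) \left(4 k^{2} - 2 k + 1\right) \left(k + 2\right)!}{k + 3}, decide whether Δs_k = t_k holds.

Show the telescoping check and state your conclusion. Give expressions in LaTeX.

Invalid: residual \frac{2^{k} \left(8 k^{4} + 56 k^{3} + 136 k^{2} + 151 k + 50\right) \left(k + 2\right)!}{\left(k + 3\right) \left(k + 4\right)} ≠ 0.

s_(k+1) = -2**(k + 1)*(k + 3)*(4*k**2 + 6*k + 3)*factorial(k + 3)/(k + 4)
s_(k+1) − s_k = -2**k*(8*k**5 + 80*k**4 + 308*k**3 + 573*k**2 + 496*k + 154)*factorial(k + 2)/((k + 3)*(k + 4))
(s_(k+1) − s_k) − t_k = 2**k*(8*k**4 + 56*k**3 + 136*k**2 + 151*k + 50)*factorial(k + 2)/((k + 3)*(k + 4))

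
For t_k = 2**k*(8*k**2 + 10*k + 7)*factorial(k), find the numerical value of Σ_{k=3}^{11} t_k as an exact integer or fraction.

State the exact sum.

Σ = 92213556018672

The ratio is 2*(8*k**3 + 34*k**2 + 51*k + 25)/(8*k**2 + 10*k + 7).
So A=2*k + 2 and B=1, with C=k**2 + 5*k/4 + 7/8.
Key eq: (2*k + 2)·f(k+1) = (1)·f(k) + (k**2 + 5*k/4 + 7/8).
Degrees (1,0,2) ⇒ d ≤ 1.
Solving with deg f ≤ 1: f(k) = (4*k - 1)/8.
Then R = B(k−1)f/C = (4*k - 1)/(8*k**2 + 10*k + 7), so s_k = R(k)·t_k = 2**k*(4*k - 1)*factorial(k).
Verify: 2**k*(8*k**2 + 10*k + 7)*factorial(k) matches t_k.
Σ_(k=3)^(11) t_k = s_(12) − s_(3) = 92213556019200 − (528) = 92213556018672.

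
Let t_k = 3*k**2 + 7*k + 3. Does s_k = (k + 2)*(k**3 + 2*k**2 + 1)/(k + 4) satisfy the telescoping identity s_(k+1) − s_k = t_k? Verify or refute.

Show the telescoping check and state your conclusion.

s_(k+1) = (k + 3)*((k + 1)**3 + 2*(k + 1)**2 + 1)/(k + 5)
s_(k+1) − s_k = (3*k**4 + 30*k**3 + 92*k**2 + 105*k + 38)/(k**2 + 9*k + 20)
(s_(k+1) − s_k) − t_k = 2*(-2*k**3 - 17*k**2 - 31*k - 11)/(k**2 + 9*k + 20)

Invalid: residual 2*(-2*k**3 - 17*k**2 - 31*k - 11)/(k**2 + 9*k + 20) ≠ 0.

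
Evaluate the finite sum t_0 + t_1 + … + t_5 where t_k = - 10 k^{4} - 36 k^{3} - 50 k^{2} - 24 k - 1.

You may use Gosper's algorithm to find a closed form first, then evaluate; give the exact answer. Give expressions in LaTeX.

Step 1: r(k) = (10*k**4 + 76*k**3 + 218*k**2 + 272*k + 121)/(10*k**4 + 36*k**3 + 50*k**2 + 24*k + 1).
Take A(k)=1, B(k)=1, C(k)=k**4 + 18*k**3/5 + 5*k**2 + 12*k/5 + 1/10.
Set up (1)·f(k+1) − (1)·f(k) − (k**4 + 18*k**3/5 + 5*k**2 + 12*k/5 + 1/10) = 0.
From deg A=0, deg B=0, deg C=4: d=5.
A polynomial solution: f(k) = k*(2*k**4 + 4*k**3 + 2*k**2 - 4*k - 3)/10.
Certificate R = B(k−1)f/C = k*(2*k**4 + 4*k**3 + 2*k**2 - 4*k - 3)/(10*k**4 + 36*k**3 + 50*k**2 + 24*k + 1) gives s_k = k*(-2*k**4 - 4*k**3 - 2*k**2 + 4*k + 3).
Verify: -10*k**4 - 36*k**3 - 50*k**2 - 24*k - 1 matches t_k.
Telescoping: Σ = s_(6) − s_(0) = -21006 − (0) = -21006.

Σ = -21006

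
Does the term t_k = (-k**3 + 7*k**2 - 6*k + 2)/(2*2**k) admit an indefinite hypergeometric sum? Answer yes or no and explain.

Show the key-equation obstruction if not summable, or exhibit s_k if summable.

Compute t_(k+1)/t_k: get (k**3 - 4*k**2 - 5*k - 2)/(2*(k**3 - 7*k**2 + 6*k - 2)).
A = 1/2, B = 1, C = k**3 - 7*k**2 + 6*k - 2.
Need (1/2)·f(k+1) − (1)·f(k) = k**3 - 7*k**2 + 6*k - 2.
d = 3 from the (0,0,3) case.
Match coefficients ⇒ f(k) = -2*(k - 4)*(k**2 + 1).
Then R = B(k−1)f/C = -2*(k - 4)*(k**2 + 1)/(k**3 - 7*k**2 + 6*k - 2), so s_k = R(k)·t_k = (k**3 - 4*k**2 + k - 4)/2**k.
s_(k+1) − s_k = (-k**3 + 7*k**2 - 6*k + 2)/(2*2**k) = t_k.

Yes. s_k = (k**3 - 4*k**2 + k - 4)/2**k.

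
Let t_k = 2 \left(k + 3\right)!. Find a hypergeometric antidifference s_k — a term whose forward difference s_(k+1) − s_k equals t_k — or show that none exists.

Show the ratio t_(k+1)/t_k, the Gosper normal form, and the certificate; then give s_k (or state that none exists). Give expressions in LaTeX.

Ratio r(k) = k + 4.
So A=k + 4 and B=1, with C=1.
Solve (k + 4)·f(k+1) − (1)·f(k) = 1.
Degrees (1,0,0) ⇒ d ≤ -1.
Bound -1 < 0, so the key equation has no polynomial solution.

none — t_k is not Gosper-summable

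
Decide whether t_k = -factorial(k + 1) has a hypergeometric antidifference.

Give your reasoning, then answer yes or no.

r(k) = k + 2 after simplifying.
Normal form (A,B,C) = (k + 2, 1, 1).
Need (k + 2)·f(k+1) − (1)·f(k) = 1.
From deg A=1, deg B=0, deg C=0: d=-1.
Negative degree bound (-1): no f exists, t_k not Gosper-summable.

No. Not Gosper-summable.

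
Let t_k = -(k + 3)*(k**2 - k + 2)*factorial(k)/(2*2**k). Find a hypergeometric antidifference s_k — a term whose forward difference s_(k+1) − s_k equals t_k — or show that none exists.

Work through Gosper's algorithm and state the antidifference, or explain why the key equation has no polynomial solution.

t_(k+1)/t_k = (k + 1)*(k + 4)*(-k + (k + 1)**2 + 1)/(2*(k + 3)*(k**2 - k + 2)).
Gosper form: A/B · C(k+1)/C(k) with A=k/2 + 1/2, B=1, C=k**3 + 2*k**2 - k + 6.
Need (k/2 + 1/2)·f(k+1) − (1)·f(k) = k**3 + 2*k**2 - k + 6.
deg f ≤ 2 (via 1,0,3).
Solving with deg f ≤ 2: f(k) = 2*(k**2 + k - 4).
So s_k = (B(k−1)f/C)·t_k = (2*(k**2 + k - 4)/((k + 3)*(k**2 - k + 2)))·t_k = -(k**2 + k - 4)*factorial(k)/2**k.
s_(k+1) − s_k = -(k + 3)*(k**2 - k + 2)*factorial(k)/(2*2**k) = t_k.

s_k = -(k**2 + k - 4)*factorial(k)/2**k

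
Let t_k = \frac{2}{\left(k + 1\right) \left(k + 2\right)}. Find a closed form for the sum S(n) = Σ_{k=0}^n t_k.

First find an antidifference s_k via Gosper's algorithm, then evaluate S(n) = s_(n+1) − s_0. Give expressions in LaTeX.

t_(k+1)/t_k = (k + 1)/(k + 3).
Take A(k)=k + 1, B(k)=k + 3, C(k)=1.
Set up (k + 1)·f(k+1) − (k + 2)·f(k) − (1) = 0.
d = 1 from the (1,1,0) case.
Solve for f: f(k) = k (degree 1 ≤ 1).
Then R = B(k−1)f/C = k*(k + 2), so s_k = R(k)·t_k = 2*k/(k + 1).
Δs = 2/(k**2 + 3*k + 2), as required.
Σ_(k=0)^n t_k = s_(n+1) − s_(0) = (2*(n + 1)/(n + 2)) − (0), i.e. 2*(n + 1)/(n + 2).

S(n) = \frac{2 \left(n + 1\right)}{n + 2}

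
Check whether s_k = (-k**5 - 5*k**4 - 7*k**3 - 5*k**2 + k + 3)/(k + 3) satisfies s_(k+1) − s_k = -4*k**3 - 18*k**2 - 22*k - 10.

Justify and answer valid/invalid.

Invalid: residual 2*(3*k**4 + 26*k**3 + 73*k**2 + 74*k + 33)/(k**2 + 7*k + 12) ≠ 0.

s_(k+1) = (-k**5 - 10*k**4 - 37*k**3 - 66*k**2 - 55*k - 14)/(k + 4)
s_(k+1) − s_k = 2*(-2*k**5 - 20*k**4 - 72*k**3 - 117*k**2 - 93*k - 27)/(k**2 + 7*k + 12)
(s_(k+1) − s_k) − t_k = 2*(3*k**4 + 26*k**3 + 73*k**2 + 74*k + 33)/(k**2 + 7*k + 12)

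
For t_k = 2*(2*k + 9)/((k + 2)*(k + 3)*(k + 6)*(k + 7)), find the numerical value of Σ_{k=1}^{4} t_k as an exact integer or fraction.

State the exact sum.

Ratio r(k) = (k + 2)*(k + 6)*(2*k + 11)/((k + 4)*(k + 8)*(2*k + 9)).
Normal form (A,B,C) = (k + 2, k + 8, k**3 + 27*k**2/2 + 121*k/2 + 90).
Key eq: (k + 2)·f(k+1) = (k + 7)·f(k) + (k**3 + 27*k**2/2 + 121*k/2 + 90).
From deg A=1, deg B=1, deg C=3: d=5.
A polynomial solution: f(k) = k*(k + 3)*(k + 4)*(k + 5)*(k + 8)/24.
R(k) = B(k−1)·f(k)/C(k) = k*(k + 3)*(k + 7)*(k + 8)/(12*(2*k + 9)); s_k = R·t_k = k*(k + 8)/(6*(k**2 + 8*k + 12)).
Check: Δs_k = 2*(2*k + 9)/(k**4 + 18*k**3 + 113*k**2 + 288*k + 252). ✓
Σ_(k=1)^(4) t_k = s_(5) − s_(1) = 65/462 − (1/14) = 16/231.

Σ = 16/231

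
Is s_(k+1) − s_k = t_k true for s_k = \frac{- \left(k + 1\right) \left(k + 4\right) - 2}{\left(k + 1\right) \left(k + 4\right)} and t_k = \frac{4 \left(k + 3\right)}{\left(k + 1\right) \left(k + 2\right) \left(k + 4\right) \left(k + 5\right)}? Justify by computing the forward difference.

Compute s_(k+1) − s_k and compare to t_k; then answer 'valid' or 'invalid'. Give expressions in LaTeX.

s_(k+1) = (-(k + 2)*(k + 5) - 2)/((k + 2)*(k + 5))
s_(k+1) − s_k = 4*(k + 3)/(k**4 + 12*k**3 + 49*k**2 + 78*k + 40)
(s_(k+1) − s_k) − t_k = 0

Valid — Δs_k = t_k.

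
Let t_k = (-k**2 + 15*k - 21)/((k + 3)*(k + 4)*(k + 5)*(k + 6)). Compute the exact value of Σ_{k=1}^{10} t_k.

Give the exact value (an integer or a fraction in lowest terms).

Σ = 53/3360

r(k) = (k + 3)*(-15*k + (k + 1)**2 + 6)/((k + 7)*(k**2 - 15*k + 21)) after simplifying.
So A=k + 3 and B=k + 7, with C=k**2 - 15*k + 21.
Solve (k + 3)·f(k+1) − (k + 6)·f(k) = k**2 - 15*k + 21.
Degrees (1,1,2) ⇒ d ≤ 3.
Coefficient equations give f(k) = k*(k**2 - 3*k + 107)/15.
R(k) = B(k−1)·f(k)/C(k) = k*(k + 6)*(k**2 - 3*k + 107)/(15*(k**2 - 15*k + 21)); s_k = R·t_k = k*(-k**2 + 3*k - 107)/(15*(k + 3)*(k + 4)*(k + 5)).
Δs = (-k**2 + 15*k - 21)/(k**4 + 18*k**3 + 119*k**2 + 342*k + 360), as required.
Sum = s_(11) − s_(1); s_(11) = -143/3360, s_(1) = -7/120 ⇒ 53/3360.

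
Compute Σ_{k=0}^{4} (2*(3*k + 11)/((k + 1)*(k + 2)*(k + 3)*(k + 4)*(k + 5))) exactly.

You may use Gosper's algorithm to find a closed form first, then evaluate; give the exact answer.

Σ = 185/756

Compute t_(k+1)/t_k: get (k + 1)*(3*k + 14)/((k + 6)*(3*k + 11)).
A = k + 1, B = k + 6, C = k + 11/3.
Need (k + 1)·f(k+1) − (k + 5)·f(k) = k + 11/3.
Bound: deg f ≤ 4.
Match coefficients ⇒ f(k) = k*(k + 3)*(k**2 + 7*k + 14)/24.
Certificate R = B(k−1)f/C = k*(k + 3)*(k + 5)*(k**2 + 7*k + 14)/(8*(3*k + 11)) gives s_k = k*(k**2 + 7*k + 14)/(4*(k**3 + 7*k**2 + 14*k + 8)).
Δs = 2*(3*k + 11)/(k**5 + 15*k**4 + 85*k**3 + 225*k**2 + 274*k + 120), as required.
Sum = s_(5) − s_(0); s_(5) = 185/756, s_(0) = 0 ⇒ 185/756.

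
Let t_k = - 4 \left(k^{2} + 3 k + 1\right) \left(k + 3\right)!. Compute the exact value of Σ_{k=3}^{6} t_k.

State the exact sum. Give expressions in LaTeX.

Σ = -87085440

The ratio is (k + 4)*(3*k + (k + 1)**2 + 4)/(k**2 + 3*k + 1).
Factor: A=k + 4; B=1; C=k**2 + 3*k + 1.
Key eq: (k + 4)·f(k+1) = (1)·f(k) + (k**2 + 3*k + 1).
d = 1 from the (1,0,2) case.
Match coefficients ⇒ f(k) = k - 1.
So s_k = (B(k−1)f/C)·t_k = ((k - 1)/(k**2 + 3*k + 1))·t_k = -4*(k - 1)*factorial(k + 3).
Check: Δs_k = -4*(k**2 + 3*k + 1)*factorial(k + 3). ✓
Evaluate s at k=7 and k=3: -87091200 and -5760; difference -87085440.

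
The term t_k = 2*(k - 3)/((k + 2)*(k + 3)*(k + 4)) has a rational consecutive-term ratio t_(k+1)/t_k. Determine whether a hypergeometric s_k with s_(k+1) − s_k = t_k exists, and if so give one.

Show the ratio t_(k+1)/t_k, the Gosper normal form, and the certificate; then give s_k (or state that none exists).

s_k = k*(-k - 17)/(6*(k + 2)*(k + 3))

The ratio is (k - 2)*(k + 2)/((k - 3)*(k + 5)).
A = k + 2, B = k + 5, C = k - 3.
f must satisfy (k + 2)·f(k+1) − (k + 4)·f(k) = k - 3.
d = 2 from the (1,1,1) case.
Solve for f: f(k) = -k*(k + 17)/12 (degree 2 ≤ 2).
Certificate R = B(k−1)f/C = -k*(k + 4)*(k + 17)/(12*(k - 3)) gives s_k = k*(-k - 17)/(6*(k + 2)*(k + 3)).
Check: Δs_k = 2*(k - 3)/(k**3 + 9*k**2 + 26*k + 24). ✓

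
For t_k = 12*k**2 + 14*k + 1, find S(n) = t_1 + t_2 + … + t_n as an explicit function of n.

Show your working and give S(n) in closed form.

S(n) = n*(4*n**2 + 13*n + 10)

Ratio r(k) = (12*k**2 + 38*k + 27)/(12*k**2 + 14*k + 1).
Gosper form: A/B · C(k+1)/C(k) with A=1, B=1, C=k**2 + 7*k/6 + 1/12.
f must satisfy (1)·f(k+1) − (1)·f(k) = k**2 + 7*k/6 + 1/12.
From deg A=0, deg B=0, deg C=2: d=3.
Match coefficients ⇒ f(k) = k*(4*k**2 + k - 4)/12.
Certificate R = B(k−1)f/C = k*(4*k**2 + k - 4)/(12*k**2 + 14*k + 1) gives s_k = k*(4*k**2 + k - 4).
Check: Δs_k = 12*k**2 + 14*k + 1. ✓
Evaluate: s_(n+1) = 4*n**3 + 13*n**2 + 10*n + 1; subtract s_(1) = 1 ⇒ S(n) = n*(4*n**2 + 13*n + 10).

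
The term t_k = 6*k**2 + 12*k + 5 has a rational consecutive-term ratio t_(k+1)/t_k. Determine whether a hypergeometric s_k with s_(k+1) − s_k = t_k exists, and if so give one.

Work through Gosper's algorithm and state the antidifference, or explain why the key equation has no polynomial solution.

Compute t_(k+1)/t_k: get (6*k**2 + 24*k + 23)/(6*k**2 + 12*k + 5).
Normal form (A,B,C) = (1, 1, k**2 + 2*k + 5/6).
f must satisfy (1)·f(k+1) − (1)·f(k) = k**2 + 2*k + 5/6.
deg f ≤ 3 (via 0,0,2).
A polynomial solution: f(k) = k**2*(2*k + 3)/6.
Get s_k = R·t_k = k**2*(2*k + 3) with R(k) = B(k−1)f(k)/C(k) = k**2*(2*k + 3)/(6*k**2 + 12*k + 5).
Check: Δs_k = 6*k**2 + 12*k + 5. ✓

s_k = k**2*(2*k + 3)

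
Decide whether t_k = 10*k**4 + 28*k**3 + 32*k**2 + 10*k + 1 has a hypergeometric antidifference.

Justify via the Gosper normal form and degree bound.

Yes. s_k = k*(2*k**4 + 2*k**3 - 4*k + 1).

Step 1: r(k) = (10*k**4 + 68*k**3 + 176*k**2 + 198*k + 81)/(10*k**4 + 28*k**3 + 32*k**2 + 10*k + 1).
Take A(k)=1, B(k)=1, C(k)=k**4 + 14*k**3/5 + 16*k**2/5 + k + 1/10.
Need (1)·f(k+1) − (1)·f(k) = k**4 + 14*k**3/5 + 16*k**2/5 + k + 1/10.
Degrees (0,0,4) ⇒ d ≤ 5.
Coefficient equations give f(k) = k*(2*k**4 + 2*k**3 - 4*k + 1)/10.
R(k) = B(k−1)·f(k)/C(k) = k*(2*k**4 + 2*k**3 - 4*k + 1)/(10*k**4 + 28*k**3 + 32*k**2 + 10*k + 1); s_k = R·t_k = k*(2*k**4 + 2*k**3 - 4*k + 1).
s_(k+1) − s_k = 10*k**4 + 28*k**3 + 32*k**2 + 10*k + 1 = t_k.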